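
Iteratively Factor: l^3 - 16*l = (l)*(l^2 - 16) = l*(l - 4)*(l + 4)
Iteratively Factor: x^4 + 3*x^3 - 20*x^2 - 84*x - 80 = (x + 4)*(x^3 - x^2 - 16*x - 20) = (x - 5)*(x + 4)*(x^2 + 4*x + 4) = (x - 5)*(x + 2)*(x + 4)*(x + 2)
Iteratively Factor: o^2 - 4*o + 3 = (o - 1)*(o - 3)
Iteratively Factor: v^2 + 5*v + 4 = (v + 4)*(v + 1)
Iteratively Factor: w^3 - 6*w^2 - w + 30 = (w - 3)*(w^2 - 3*w - 10) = (w - 3)*(w + 2)*(w - 5)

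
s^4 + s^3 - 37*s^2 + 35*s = s*(s - 5)*(s - 1)*(s + 7)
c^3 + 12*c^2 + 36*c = c*(c + 6)^2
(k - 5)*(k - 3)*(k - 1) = k^3 - 9*k^2 + 23*k - 15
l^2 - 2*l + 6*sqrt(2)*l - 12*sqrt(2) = (l - 2)*(l + 6*sqrt(2))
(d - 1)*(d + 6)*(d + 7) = d^3 + 12*d^2 + 29*d - 42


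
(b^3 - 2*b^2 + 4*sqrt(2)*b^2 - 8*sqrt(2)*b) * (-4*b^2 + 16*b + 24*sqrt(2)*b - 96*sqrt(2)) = -4*b^5 + 8*sqrt(2)*b^4 + 24*b^4 - 48*sqrt(2)*b^3 + 160*b^3 - 1152*b^2 + 64*sqrt(2)*b^2 + 1536*b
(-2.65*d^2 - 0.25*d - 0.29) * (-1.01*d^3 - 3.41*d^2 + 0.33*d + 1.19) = 2.6765*d^5 + 9.289*d^4 + 0.2709*d^3 - 2.2471*d^2 - 0.3932*d - 0.3451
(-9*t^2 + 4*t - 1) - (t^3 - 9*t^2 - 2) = -t^3 + 4*t + 1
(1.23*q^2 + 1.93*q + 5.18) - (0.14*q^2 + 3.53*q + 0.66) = 1.09*q^2 - 1.6*q + 4.52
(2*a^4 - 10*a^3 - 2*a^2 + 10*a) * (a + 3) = 2*a^5 - 4*a^4 - 32*a^3 + 4*a^2 + 30*a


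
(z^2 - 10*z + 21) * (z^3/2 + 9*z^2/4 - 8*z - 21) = z^5/2 - 11*z^4/4 - 20*z^3 + 425*z^2/4 + 42*z - 441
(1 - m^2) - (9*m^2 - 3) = 4 - 10*m^2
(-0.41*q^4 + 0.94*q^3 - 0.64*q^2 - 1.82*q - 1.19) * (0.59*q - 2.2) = -0.2419*q^5 + 1.4566*q^4 - 2.4456*q^3 + 0.3342*q^2 + 3.3019*q + 2.618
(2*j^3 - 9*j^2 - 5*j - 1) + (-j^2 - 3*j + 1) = 2*j^3 - 10*j^2 - 8*j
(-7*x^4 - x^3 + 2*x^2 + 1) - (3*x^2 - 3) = -7*x^4 - x^3 - x^2 + 4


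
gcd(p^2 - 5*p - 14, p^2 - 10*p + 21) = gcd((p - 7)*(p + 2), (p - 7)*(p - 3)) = p - 7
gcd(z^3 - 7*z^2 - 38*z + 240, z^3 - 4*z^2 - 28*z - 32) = z - 8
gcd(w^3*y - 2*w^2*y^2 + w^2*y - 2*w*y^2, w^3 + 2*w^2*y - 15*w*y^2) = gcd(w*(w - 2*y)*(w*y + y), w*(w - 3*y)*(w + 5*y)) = w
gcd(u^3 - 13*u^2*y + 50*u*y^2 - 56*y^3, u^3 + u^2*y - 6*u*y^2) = -u + 2*y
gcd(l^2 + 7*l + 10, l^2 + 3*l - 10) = l + 5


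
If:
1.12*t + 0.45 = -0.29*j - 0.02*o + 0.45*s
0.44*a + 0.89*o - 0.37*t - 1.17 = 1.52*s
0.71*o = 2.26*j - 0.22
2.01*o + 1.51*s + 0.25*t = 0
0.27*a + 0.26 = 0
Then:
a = -0.96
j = 0.26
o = 0.52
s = -0.57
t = -0.71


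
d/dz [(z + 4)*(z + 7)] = 2*z + 11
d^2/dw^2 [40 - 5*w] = 0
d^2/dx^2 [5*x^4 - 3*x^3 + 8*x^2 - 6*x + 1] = 60*x^2 - 18*x + 16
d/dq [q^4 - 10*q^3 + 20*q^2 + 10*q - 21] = 4*q^3 - 30*q^2 + 40*q + 10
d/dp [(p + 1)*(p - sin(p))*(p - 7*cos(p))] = (p + 1)*(p - sin(p))*(7*sin(p) + 1) - (p + 1)*(p - 7*cos(p))*(cos(p) - 1) + (p - sin(p))*(p - 7*cos(p))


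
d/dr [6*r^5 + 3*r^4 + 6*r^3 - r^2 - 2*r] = 30*r^4 + 12*r^3 + 18*r^2 - 2*r - 2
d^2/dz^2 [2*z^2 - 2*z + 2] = 4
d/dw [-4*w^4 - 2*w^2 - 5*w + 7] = -16*w^3 - 4*w - 5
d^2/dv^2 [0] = 0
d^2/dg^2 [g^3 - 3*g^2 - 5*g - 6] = 6*g - 6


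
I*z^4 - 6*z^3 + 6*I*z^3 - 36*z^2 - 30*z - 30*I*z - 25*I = (z + 5)*(z + I)*(z + 5*I)*(I*z + I)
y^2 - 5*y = y*(y - 5)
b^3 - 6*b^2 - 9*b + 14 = (b - 7)*(b - 1)*(b + 2)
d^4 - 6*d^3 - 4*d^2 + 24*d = d*(d - 6)*(d - 2)*(d + 2)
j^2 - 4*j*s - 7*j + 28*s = (j - 7)*(j - 4*s)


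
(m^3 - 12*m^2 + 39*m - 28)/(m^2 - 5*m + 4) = m - 7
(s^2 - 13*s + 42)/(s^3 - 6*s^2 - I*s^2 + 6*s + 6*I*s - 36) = (s - 7)/(s^2 - I*s + 6)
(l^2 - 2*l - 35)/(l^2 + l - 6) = (l^2 - 2*l - 35)/(l^2 + l - 6)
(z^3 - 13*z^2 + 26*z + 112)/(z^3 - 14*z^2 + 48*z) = (z^2 - 5*z - 14)/(z*(z - 6))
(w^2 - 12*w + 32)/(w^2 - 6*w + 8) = (w - 8)/(w - 2)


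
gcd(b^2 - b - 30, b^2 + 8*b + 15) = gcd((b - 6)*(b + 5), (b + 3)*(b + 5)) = b + 5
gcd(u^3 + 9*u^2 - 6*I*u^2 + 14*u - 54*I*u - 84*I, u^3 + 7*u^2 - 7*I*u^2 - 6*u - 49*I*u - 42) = u^2 + u*(7 - 6*I) - 42*I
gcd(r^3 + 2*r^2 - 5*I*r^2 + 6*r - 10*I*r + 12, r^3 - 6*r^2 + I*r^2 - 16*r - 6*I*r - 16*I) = r^2 + r*(2 + I) + 2*I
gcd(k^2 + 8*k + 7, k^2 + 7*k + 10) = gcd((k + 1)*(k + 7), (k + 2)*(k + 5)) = 1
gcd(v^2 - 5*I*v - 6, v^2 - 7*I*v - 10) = v - 2*I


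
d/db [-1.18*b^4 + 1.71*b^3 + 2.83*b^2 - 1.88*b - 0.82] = -4.72*b^3 + 5.13*b^2 + 5.66*b - 1.88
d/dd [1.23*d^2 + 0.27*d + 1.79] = 2.46*d + 0.27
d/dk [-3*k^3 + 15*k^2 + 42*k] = -9*k^2 + 30*k + 42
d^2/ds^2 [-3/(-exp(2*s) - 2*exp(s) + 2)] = 6*(4*(exp(s) + 1)^2*exp(s) - (2*exp(s) + 1)*(exp(2*s) + 2*exp(s) - 2))*exp(s)/(exp(2*s) + 2*exp(s) - 2)^3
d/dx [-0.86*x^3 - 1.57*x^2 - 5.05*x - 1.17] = -2.58*x^2 - 3.14*x - 5.05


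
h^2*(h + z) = h^3 + h^2*z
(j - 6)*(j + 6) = j^2 - 36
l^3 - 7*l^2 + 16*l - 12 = (l - 3)*(l - 2)^2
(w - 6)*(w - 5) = w^2 - 11*w + 30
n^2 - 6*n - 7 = (n - 7)*(n + 1)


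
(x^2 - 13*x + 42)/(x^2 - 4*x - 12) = (x - 7)/(x + 2)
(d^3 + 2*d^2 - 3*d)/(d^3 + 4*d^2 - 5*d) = (d + 3)/(d + 5)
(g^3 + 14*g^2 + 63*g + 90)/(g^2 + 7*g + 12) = (g^2 + 11*g + 30)/(g + 4)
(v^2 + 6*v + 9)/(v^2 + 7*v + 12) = (v + 3)/(v + 4)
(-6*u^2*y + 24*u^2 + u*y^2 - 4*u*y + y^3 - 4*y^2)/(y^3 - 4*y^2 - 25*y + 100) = (-6*u^2 + u*y + y^2)/(y^2 - 25)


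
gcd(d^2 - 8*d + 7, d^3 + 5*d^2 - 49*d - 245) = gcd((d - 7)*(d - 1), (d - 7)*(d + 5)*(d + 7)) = d - 7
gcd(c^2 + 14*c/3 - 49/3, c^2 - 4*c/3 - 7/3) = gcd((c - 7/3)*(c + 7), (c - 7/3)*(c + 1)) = c - 7/3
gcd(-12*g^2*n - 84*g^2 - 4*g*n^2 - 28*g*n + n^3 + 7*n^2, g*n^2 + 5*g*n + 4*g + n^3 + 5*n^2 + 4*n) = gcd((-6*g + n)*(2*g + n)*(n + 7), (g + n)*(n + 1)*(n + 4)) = 1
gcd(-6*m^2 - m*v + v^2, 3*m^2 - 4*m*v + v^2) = -3*m + v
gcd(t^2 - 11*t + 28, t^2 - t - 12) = t - 4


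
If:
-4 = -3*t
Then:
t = 4/3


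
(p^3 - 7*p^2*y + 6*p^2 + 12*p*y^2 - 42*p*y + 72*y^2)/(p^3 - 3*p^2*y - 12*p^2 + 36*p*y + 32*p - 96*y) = (p^2 - 4*p*y + 6*p - 24*y)/(p^2 - 12*p + 32)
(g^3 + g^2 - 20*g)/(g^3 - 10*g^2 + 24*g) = (g + 5)/(g - 6)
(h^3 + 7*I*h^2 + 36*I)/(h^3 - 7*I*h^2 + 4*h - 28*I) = (h^2 + 9*I*h - 18)/(h^2 - 5*I*h + 14)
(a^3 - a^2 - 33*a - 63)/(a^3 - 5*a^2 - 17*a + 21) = (a + 3)/(a - 1)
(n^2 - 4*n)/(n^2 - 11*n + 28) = n/(n - 7)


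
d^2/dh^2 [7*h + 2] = 0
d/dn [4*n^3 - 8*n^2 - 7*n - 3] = 12*n^2 - 16*n - 7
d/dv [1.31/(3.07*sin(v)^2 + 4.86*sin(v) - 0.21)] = -(8.0434*sin(v) + 6.3666)*cos(v)/(3.07*sin(v)^2 + 4.86*sin(v) - 0.21)^2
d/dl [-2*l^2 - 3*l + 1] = -4*l - 3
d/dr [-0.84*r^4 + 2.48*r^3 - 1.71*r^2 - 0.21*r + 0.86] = -3.36*r^3 + 7.44*r^2 - 3.42*r - 0.21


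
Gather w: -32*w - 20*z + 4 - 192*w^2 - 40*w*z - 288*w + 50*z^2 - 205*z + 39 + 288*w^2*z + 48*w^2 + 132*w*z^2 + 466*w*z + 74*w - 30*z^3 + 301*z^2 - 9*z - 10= w^2*(288*z - 144) + w*(132*z^2 + 426*z - 246) - 30*z^3 + 351*z^2 - 234*z + 33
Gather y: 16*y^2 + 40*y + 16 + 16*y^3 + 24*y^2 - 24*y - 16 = 16*y^3 + 40*y^2 + 16*y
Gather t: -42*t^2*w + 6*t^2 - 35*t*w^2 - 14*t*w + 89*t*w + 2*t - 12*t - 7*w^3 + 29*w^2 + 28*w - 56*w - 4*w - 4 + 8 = t^2*(6 - 42*w) + t*(-35*w^2 + 75*w - 10) - 7*w^3 + 29*w^2 - 32*w + 4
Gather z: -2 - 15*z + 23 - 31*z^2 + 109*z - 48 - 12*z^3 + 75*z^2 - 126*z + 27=-12*z^3 + 44*z^2 - 32*z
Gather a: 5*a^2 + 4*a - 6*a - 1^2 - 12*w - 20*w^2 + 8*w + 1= 5*a^2 - 2*a - 20*w^2 - 4*w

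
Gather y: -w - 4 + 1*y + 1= -w + y - 3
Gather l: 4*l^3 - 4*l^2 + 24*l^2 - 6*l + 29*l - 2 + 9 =4*l^3 + 20*l^2 + 23*l + 7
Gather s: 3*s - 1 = 3*s - 1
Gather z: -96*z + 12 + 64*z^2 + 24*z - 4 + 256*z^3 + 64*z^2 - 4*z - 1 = 256*z^3 + 128*z^2 - 76*z + 7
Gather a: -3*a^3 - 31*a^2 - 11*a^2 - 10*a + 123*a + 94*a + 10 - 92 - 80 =-3*a^3 - 42*a^2 + 207*a - 162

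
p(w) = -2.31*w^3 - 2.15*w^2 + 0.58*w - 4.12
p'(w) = -6.93*w^2 - 4.3*w + 0.58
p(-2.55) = 18.72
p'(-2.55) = -33.52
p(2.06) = -32.24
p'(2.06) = -37.69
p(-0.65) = -4.77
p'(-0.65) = 0.45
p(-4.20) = 126.66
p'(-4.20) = -103.61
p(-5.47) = 306.45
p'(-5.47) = -183.25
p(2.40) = -47.05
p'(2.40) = -49.66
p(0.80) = -6.21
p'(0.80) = -7.30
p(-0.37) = -4.51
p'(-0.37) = 1.22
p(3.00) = -84.10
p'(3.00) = -74.69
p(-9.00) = 1500.50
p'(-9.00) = -522.05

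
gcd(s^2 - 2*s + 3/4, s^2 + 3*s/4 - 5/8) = s - 1/2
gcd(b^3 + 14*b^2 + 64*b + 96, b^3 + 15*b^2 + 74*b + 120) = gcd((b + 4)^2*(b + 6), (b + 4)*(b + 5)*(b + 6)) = b^2 + 10*b + 24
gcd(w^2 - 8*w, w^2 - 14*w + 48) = w - 8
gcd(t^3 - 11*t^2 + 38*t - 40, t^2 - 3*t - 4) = t - 4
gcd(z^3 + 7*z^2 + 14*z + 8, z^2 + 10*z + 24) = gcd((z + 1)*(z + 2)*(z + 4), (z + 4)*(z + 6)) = z + 4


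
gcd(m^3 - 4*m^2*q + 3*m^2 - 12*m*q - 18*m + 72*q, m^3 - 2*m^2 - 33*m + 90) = m^2 + 3*m - 18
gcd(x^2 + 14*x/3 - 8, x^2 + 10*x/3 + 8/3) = 1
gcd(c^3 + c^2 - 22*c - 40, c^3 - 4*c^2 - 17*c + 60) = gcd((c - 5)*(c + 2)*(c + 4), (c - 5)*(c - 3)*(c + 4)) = c^2 - c - 20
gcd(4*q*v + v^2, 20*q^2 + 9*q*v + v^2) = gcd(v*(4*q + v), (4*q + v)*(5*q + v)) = 4*q + v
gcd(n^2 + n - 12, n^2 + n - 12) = n^2 + n - 12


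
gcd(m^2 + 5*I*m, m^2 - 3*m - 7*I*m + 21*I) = 1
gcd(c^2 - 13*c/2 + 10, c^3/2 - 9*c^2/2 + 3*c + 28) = c - 4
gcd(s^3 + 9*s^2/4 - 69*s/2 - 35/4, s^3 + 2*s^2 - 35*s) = s^2 + 2*s - 35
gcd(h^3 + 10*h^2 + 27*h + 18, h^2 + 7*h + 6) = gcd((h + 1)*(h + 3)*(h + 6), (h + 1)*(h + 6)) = h^2 + 7*h + 6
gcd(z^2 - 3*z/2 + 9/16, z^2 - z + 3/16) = z - 3/4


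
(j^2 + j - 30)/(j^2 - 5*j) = (j + 6)/j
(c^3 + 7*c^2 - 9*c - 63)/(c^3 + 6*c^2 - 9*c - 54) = (c + 7)/(c + 6)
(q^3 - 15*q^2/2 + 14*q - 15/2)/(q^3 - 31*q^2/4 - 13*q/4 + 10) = 2*(2*q^2 - 13*q + 15)/(4*q^2 - 27*q - 40)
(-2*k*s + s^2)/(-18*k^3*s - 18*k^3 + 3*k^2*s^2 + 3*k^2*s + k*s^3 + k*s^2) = s*(-2*k + s)/(k*(-18*k^2*s - 18*k^2 + 3*k*s^2 + 3*k*s + s^3 + s^2))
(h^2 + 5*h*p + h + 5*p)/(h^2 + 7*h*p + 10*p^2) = (h + 1)/(h + 2*p)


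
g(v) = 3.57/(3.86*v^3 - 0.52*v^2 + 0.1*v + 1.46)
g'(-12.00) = -0.00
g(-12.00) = -0.00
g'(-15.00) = -0.00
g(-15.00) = -0.00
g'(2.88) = -0.04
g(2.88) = 0.04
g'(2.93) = -0.04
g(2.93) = 0.04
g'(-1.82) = -0.26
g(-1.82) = -0.15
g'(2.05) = -0.16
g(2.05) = 0.11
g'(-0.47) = -13.95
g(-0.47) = 3.98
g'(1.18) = -1.03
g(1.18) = 0.50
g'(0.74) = -2.56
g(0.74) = 1.27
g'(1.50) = -0.48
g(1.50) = 0.27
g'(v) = 3.57*(-11.58*v^2 + 1.04*v - 0.1)/(3.86*v^3 - 0.52*v^2 + 0.1*v + 1.46)^2 = (-41.3406*v^2 + 3.7128*v - 0.357)/(3.86*v^3 - 0.52*v^2 + 0.1*v + 1.46)^2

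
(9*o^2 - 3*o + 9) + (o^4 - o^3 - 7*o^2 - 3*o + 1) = o^4 - o^3 + 2*o^2 - 6*o + 10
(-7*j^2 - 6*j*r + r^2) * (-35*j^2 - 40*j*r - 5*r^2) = 245*j^4 + 490*j^3*r + 240*j^2*r^2 - 10*j*r^3 - 5*r^4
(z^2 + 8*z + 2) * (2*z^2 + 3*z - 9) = 2*z^4 + 19*z^3 + 19*z^2 - 66*z - 18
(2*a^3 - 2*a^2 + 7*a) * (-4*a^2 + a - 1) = -8*a^5 + 10*a^4 - 32*a^3 + 9*a^2 - 7*a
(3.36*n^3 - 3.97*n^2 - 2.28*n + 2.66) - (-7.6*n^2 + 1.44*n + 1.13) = 3.36*n^3 + 3.63*n^2 - 3.72*n + 1.53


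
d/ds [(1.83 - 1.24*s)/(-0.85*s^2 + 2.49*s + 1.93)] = (-1.054*s^2 + 3.111*s - 6.9499)/(0.7225*s^4 - 4.233*s^3 + 2.9191*s^2 + 9.6114*s + 3.7249)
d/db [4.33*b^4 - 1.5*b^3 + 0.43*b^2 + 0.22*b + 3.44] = 17.32*b^3 - 4.5*b^2 + 0.86*b + 0.22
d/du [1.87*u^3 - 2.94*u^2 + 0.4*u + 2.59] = 5.61*u^2 - 5.88*u + 0.4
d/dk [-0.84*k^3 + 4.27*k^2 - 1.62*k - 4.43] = -2.52*k^2 + 8.54*k - 1.62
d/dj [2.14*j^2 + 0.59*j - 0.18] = 4.28*j + 0.59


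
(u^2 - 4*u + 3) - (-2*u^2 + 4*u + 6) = 3*u^2 - 8*u - 3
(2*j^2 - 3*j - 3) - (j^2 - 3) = j^2 - 3*j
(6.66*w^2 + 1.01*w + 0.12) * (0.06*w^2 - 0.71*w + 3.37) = 0.3996*w^4 - 4.668*w^3 + 21.7343*w^2 + 3.3185*w + 0.4044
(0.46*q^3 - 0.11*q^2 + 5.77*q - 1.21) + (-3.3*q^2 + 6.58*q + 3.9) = 0.46*q^3 - 3.41*q^2 + 12.35*q + 2.69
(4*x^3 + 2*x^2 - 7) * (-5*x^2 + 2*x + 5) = -20*x^5 - 2*x^4 + 24*x^3 + 45*x^2 - 14*x - 35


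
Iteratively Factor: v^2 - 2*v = (v)*(v - 2)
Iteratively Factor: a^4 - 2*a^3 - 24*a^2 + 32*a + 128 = (a - 4)*(a^3 + 2*a^2 - 16*a - 32) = (a - 4)^2*(a^2 + 6*a + 8) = (a - 4)^2*(a + 2)*(a + 4)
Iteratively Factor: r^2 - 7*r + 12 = (r - 3)*(r - 4)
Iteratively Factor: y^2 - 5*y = (y - 5)*(y)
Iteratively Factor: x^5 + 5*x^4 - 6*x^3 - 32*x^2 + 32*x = (x + 4)*(x^4 + x^3 - 10*x^2 + 8*x) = x*(x + 4)*(x^3 + x^2 - 10*x + 8) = x*(x + 4)^2*(x^2 - 3*x + 2) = x*(x - 2)*(x + 4)^2*(x - 1)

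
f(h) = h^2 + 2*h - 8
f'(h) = 2*h + 2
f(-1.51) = -8.74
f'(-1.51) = -1.02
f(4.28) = 18.88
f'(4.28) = 10.56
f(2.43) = 2.76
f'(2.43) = 6.86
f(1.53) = -2.60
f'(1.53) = 5.06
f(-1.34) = -8.88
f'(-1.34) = -0.68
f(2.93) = 6.44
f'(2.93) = 7.86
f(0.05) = -7.90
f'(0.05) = 2.10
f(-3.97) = -0.18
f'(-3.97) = -5.94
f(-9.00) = 55.00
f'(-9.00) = -16.00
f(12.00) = 160.00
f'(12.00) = 26.00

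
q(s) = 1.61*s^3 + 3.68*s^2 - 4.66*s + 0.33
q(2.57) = 39.99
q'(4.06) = 104.84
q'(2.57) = 46.16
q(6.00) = 452.61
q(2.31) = 29.05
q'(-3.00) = 16.73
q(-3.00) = 3.96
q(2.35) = 30.60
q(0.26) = -0.60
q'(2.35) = 39.31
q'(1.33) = 13.67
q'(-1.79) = -2.36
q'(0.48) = -0.01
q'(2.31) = 38.11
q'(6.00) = 213.38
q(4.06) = 149.82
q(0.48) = -0.88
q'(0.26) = -2.42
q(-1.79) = 11.23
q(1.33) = 4.43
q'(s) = 4.83*s^2 + 7.36*s - 4.66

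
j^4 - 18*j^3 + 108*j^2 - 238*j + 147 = (j - 7)^2*(j - 3)*(j - 1)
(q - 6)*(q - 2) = q^2 - 8*q + 12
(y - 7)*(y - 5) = y^2 - 12*y + 35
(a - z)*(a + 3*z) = a^2 + 2*a*z - 3*z^2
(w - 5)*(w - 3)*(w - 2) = w^3 - 10*w^2 + 31*w - 30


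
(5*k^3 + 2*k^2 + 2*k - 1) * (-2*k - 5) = -10*k^4 - 29*k^3 - 14*k^2 - 8*k + 5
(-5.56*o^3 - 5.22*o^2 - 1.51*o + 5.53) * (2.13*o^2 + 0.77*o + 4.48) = -11.8428*o^5 - 15.3998*o^4 - 32.1445*o^3 - 12.7694*o^2 - 2.5067*o + 24.7744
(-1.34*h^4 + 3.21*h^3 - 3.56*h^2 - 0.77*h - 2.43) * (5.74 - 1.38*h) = 1.8492*h^5 - 12.1214*h^4 + 23.3382*h^3 - 19.3718*h^2 - 1.0664*h - 13.9482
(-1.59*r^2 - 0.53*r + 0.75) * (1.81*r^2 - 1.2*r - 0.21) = -2.8779*r^4 + 0.9487*r^3 + 2.3274*r^2 - 0.7887*r - 0.1575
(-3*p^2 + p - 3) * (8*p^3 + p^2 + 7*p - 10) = -24*p^5 + 5*p^4 - 44*p^3 + 34*p^2 - 31*p + 30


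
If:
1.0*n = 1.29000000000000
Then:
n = 1.29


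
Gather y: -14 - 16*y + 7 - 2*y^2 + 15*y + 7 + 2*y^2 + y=0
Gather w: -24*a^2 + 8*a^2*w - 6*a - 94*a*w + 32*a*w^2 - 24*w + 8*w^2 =-24*a^2 - 6*a + w^2*(32*a + 8) + w*(8*a^2 - 94*a - 24)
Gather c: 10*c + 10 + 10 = 10*c + 20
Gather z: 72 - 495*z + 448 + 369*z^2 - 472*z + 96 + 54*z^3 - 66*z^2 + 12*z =54*z^3 + 303*z^2 - 955*z + 616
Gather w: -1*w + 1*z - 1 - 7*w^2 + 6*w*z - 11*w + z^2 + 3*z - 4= -7*w^2 + w*(6*z - 12) + z^2 + 4*z - 5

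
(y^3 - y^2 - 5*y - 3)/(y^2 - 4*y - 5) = (y^2 - 2*y - 3)/(y - 5)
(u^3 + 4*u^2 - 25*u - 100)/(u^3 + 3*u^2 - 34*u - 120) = (u - 5)/(u - 6)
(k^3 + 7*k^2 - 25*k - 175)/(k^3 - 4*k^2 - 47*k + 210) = (k + 5)/(k - 6)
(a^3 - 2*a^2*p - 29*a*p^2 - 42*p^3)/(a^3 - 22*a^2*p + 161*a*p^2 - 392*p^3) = (a^2 + 5*a*p + 6*p^2)/(a^2 - 15*a*p + 56*p^2)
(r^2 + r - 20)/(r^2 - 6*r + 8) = (r + 5)/(r - 2)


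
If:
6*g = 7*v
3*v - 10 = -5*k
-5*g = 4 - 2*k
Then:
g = 0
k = 2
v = 0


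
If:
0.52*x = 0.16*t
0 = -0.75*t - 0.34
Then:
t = -0.45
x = -0.14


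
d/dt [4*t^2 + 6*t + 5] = 8*t + 6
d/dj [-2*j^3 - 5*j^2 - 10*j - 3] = -6*j^2 - 10*j - 10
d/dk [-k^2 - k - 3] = -2*k - 1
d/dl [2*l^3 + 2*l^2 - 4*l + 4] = 6*l^2 + 4*l - 4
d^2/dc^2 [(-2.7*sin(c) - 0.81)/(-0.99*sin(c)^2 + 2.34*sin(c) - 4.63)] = (-2.64627*sin(c)^5 - 9.430344*sin(c)^4 + 85.177818*sin(c)^3 - 14.073102*sin(c)^2 - 152.169948*sin(c) + 59.949558)/(0.970299*sin(c)^6 - 6.880302*sin(c)^5 + 29.876121*sin(c)^4 - 77.168052*sin(c)^3 + 139.723677*sin(c)^2 - 150.487038*sin(c) + 99.252847)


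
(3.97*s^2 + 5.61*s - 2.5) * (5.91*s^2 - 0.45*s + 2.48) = 23.4627*s^4 + 31.3686*s^3 - 7.4539*s^2 + 15.0378*s - 6.2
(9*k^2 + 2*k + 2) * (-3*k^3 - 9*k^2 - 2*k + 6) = -27*k^5 - 87*k^4 - 42*k^3 + 32*k^2 + 8*k + 12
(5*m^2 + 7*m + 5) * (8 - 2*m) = -10*m^3 + 26*m^2 + 46*m + 40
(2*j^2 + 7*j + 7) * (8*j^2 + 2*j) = 16*j^4 + 60*j^3 + 70*j^2 + 14*j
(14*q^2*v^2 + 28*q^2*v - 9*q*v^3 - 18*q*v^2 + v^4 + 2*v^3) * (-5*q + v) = -70*q^3*v^2 - 140*q^3*v + 59*q^2*v^3 + 118*q^2*v^2 - 14*q*v^4 - 28*q*v^3 + v^5 + 2*v^4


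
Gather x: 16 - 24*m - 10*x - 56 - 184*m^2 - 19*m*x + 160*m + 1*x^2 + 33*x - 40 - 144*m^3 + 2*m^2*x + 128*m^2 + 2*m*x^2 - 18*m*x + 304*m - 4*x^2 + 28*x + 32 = -144*m^3 - 56*m^2 + 440*m + x^2*(2*m - 3) + x*(2*m^2 - 37*m + 51) - 48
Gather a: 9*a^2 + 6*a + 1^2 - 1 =9*a^2 + 6*a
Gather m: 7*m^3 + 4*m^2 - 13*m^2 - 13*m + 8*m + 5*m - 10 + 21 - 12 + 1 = 7*m^3 - 9*m^2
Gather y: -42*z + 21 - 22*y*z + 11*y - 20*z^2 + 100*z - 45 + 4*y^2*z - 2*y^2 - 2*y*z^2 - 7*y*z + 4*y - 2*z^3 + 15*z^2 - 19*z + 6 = y^2*(4*z - 2) + y*(-2*z^2 - 29*z + 15) - 2*z^3 - 5*z^2 + 39*z - 18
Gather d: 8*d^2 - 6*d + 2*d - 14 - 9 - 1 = 8*d^2 - 4*d - 24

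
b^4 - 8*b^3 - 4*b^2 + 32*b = b*(b - 8)*(b - 2)*(b + 2)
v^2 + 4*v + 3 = (v + 1)*(v + 3)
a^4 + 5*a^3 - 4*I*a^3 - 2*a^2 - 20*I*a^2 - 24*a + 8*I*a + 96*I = (a - 2)*(a + 3)*(a + 4)*(a - 4*I)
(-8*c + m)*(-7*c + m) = 56*c^2 - 15*c*m + m^2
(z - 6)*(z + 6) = z^2 - 36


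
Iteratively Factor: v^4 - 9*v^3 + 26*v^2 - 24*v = (v - 4)*(v^3 - 5*v^2 + 6*v) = (v - 4)*(v - 2)*(v^2 - 3*v) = v*(v - 4)*(v - 2)*(v - 3)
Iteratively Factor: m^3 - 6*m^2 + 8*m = (m - 4)*(m^2 - 2*m) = m*(m - 4)*(m - 2)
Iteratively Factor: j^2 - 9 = (j + 3)*(j - 3)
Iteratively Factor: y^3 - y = (y + 1)*(y^2 - y) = (y - 1)*(y + 1)*(y)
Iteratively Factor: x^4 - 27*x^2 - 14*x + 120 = (x + 4)*(x^3 - 4*x^2 - 11*x + 30) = (x - 5)*(x + 4)*(x^2 + x - 6) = (x - 5)*(x - 2)*(x + 4)*(x + 3)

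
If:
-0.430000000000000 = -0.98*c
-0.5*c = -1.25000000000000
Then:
No Solution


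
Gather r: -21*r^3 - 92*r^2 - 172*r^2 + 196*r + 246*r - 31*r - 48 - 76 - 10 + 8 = -21*r^3 - 264*r^2 + 411*r - 126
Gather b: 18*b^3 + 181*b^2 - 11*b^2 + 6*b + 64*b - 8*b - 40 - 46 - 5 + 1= 18*b^3 + 170*b^2 + 62*b - 90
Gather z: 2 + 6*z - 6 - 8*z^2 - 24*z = -8*z^2 - 18*z - 4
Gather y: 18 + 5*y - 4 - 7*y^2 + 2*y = -7*y^2 + 7*y + 14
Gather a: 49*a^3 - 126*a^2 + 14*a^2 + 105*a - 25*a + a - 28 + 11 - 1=49*a^3 - 112*a^2 + 81*a - 18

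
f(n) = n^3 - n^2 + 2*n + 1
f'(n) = 3*n^2 - 2*n + 2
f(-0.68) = -1.14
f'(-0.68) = 4.75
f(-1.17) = -4.31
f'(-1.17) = 8.45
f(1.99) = 8.90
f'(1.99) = 9.90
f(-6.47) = -324.64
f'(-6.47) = 140.52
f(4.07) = 59.99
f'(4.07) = 43.55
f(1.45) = 4.85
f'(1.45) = 5.41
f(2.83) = 21.32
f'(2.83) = 20.37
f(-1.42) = -6.72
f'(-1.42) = 10.89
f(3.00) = 25.00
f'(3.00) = 23.00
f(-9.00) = -827.00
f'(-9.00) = 263.00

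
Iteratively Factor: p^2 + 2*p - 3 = (p + 3)*(p - 1)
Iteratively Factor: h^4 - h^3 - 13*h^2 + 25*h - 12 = (h + 4)*(h^3 - 5*h^2 + 7*h - 3) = (h - 1)*(h + 4)*(h^2 - 4*h + 3) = (h - 3)*(h - 1)*(h + 4)*(h - 1)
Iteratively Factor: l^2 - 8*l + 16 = (l - 4)*(l - 4)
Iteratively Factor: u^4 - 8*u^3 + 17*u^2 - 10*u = (u)*(u^3 - 8*u^2 + 17*u - 10) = u*(u - 1)*(u^2 - 7*u + 10) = u*(u - 5)*(u - 1)*(u - 2)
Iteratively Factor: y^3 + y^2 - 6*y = (y + 3)*(y^2 - 2*y) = y*(y + 3)*(y - 2)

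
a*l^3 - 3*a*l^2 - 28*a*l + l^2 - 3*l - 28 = (l - 7)*(l + 4)*(a*l + 1)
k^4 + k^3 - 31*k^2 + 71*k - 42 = (k - 3)*(k - 2)*(k - 1)*(k + 7)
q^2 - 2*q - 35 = (q - 7)*(q + 5)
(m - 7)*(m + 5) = m^2 - 2*m - 35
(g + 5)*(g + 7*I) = g^2 + 5*g + 7*I*g + 35*I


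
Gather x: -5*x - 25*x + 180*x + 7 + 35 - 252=150*x - 210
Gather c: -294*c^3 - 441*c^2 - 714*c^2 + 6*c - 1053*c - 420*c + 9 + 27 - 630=-294*c^3 - 1155*c^2 - 1467*c - 594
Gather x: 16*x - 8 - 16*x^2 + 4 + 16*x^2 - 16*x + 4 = 0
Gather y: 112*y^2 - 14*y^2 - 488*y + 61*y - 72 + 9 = 98*y^2 - 427*y - 63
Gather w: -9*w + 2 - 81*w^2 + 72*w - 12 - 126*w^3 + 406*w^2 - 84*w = -126*w^3 + 325*w^2 - 21*w - 10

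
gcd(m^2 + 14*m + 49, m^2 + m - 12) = 1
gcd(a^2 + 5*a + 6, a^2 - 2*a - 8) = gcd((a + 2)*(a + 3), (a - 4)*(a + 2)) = a + 2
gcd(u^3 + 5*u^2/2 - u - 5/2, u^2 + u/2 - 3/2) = u - 1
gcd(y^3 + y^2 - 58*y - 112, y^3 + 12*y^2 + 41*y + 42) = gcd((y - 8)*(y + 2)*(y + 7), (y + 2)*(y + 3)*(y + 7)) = y^2 + 9*y + 14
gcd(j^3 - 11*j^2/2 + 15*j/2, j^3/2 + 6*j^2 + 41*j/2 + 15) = 1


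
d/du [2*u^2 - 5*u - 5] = 4*u - 5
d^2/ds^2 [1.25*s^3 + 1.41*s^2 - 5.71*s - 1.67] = 7.5*s + 2.82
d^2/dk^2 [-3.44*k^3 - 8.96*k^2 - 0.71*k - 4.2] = -20.64*k - 17.92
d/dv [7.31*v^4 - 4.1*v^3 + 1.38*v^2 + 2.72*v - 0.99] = 29.24*v^3 - 12.3*v^2 + 2.76*v + 2.72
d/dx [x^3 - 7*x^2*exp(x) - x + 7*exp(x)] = -7*x^2*exp(x) + 3*x^2 - 14*x*exp(x) + 7*exp(x) - 1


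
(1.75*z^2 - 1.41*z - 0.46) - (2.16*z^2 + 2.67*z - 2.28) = -0.41*z^2 - 4.08*z + 1.82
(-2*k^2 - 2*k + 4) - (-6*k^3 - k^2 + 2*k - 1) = 6*k^3 - k^2 - 4*k + 5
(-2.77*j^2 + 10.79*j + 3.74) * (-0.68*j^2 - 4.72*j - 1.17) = 1.8836*j^4 + 5.7372*j^3 - 50.2311*j^2 - 30.2771*j - 4.3758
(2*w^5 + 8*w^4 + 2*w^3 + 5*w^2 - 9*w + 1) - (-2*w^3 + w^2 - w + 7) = 2*w^5 + 8*w^4 + 4*w^3 + 4*w^2 - 8*w - 6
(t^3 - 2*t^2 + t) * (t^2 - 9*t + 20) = t^5 - 11*t^4 + 39*t^3 - 49*t^2 + 20*t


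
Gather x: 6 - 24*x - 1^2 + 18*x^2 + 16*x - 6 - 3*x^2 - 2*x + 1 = 15*x^2 - 10*x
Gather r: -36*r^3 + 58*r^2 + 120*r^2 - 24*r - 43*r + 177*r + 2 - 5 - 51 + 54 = -36*r^3 + 178*r^2 + 110*r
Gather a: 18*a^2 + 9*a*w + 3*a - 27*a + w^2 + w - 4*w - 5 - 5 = 18*a^2 + a*(9*w - 24) + w^2 - 3*w - 10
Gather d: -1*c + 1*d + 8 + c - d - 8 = 0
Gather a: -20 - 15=-35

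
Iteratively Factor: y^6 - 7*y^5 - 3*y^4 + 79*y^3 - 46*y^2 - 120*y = (y + 1)*(y^5 - 8*y^4 + 5*y^3 + 74*y^2 - 120*y) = (y + 1)*(y + 3)*(y^4 - 11*y^3 + 38*y^2 - 40*y) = (y - 5)*(y + 1)*(y + 3)*(y^3 - 6*y^2 + 8*y) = (y - 5)*(y - 4)*(y + 1)*(y + 3)*(y^2 - 2*y) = y*(y - 5)*(y - 4)*(y + 1)*(y + 3)*(y - 2)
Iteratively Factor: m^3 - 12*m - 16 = (m - 4)*(m^2 + 4*m + 4) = (m - 4)*(m + 2)*(m + 2)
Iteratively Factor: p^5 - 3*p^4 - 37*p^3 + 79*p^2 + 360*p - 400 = (p + 4)*(p^4 - 7*p^3 - 9*p^2 + 115*p - 100) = (p + 4)^2*(p^3 - 11*p^2 + 35*p - 25) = (p - 5)*(p + 4)^2*(p^2 - 6*p + 5) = (p - 5)^2*(p + 4)^2*(p - 1)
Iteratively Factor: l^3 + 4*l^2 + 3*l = (l + 1)*(l^2 + 3*l) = l*(l + 1)*(l + 3)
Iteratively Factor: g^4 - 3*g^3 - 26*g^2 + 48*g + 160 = (g + 2)*(g^3 - 5*g^2 - 16*g + 80) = (g - 5)*(g + 2)*(g^2 - 16) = (g - 5)*(g + 2)*(g + 4)*(g - 4)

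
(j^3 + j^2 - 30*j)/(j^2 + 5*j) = (j^2 + j - 30)/(j + 5)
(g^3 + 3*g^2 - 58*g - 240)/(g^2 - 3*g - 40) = g + 6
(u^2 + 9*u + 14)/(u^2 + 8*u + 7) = (u + 2)/(u + 1)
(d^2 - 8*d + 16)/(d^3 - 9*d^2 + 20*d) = (d - 4)/(d*(d - 5))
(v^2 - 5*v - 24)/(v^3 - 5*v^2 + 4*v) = (v^2 - 5*v - 24)/(v*(v^2 - 5*v + 4))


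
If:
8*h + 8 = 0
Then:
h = -1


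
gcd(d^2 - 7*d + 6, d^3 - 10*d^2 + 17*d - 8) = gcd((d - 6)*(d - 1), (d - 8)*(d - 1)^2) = d - 1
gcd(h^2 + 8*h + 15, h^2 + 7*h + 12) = h + 3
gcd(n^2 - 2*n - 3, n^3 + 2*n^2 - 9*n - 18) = n - 3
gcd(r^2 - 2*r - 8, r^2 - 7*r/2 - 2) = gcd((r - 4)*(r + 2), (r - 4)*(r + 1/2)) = r - 4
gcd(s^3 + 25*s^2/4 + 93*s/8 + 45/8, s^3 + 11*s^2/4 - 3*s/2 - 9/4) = s^2 + 15*s/4 + 9/4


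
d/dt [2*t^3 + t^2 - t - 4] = 6*t^2 + 2*t - 1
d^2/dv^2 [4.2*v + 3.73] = 0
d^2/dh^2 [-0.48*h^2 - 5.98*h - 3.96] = -0.960000000000000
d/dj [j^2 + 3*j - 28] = 2*j + 3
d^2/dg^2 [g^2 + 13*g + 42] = 2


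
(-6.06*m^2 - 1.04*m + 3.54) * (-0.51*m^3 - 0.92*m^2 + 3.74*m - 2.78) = 3.0906*m^5 + 6.1056*m^4 - 23.513*m^3 + 9.7004*m^2 + 16.1308*m - 9.8412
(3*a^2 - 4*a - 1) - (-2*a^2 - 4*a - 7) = 5*a^2 + 6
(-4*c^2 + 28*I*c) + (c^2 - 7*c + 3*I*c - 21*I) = -3*c^2 - 7*c + 31*I*c - 21*I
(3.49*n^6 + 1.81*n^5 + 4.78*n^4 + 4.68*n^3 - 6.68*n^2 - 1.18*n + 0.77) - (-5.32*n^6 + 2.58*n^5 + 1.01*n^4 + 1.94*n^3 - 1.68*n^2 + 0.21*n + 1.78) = 8.81*n^6 - 0.77*n^5 + 3.77*n^4 + 2.74*n^3 - 5.0*n^2 - 1.39*n - 1.01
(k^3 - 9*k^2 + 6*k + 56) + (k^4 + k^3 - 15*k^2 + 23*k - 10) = k^4 + 2*k^3 - 24*k^2 + 29*k + 46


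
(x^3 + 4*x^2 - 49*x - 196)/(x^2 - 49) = x + 4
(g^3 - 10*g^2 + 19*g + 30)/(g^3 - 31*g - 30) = (g - 5)/(g + 5)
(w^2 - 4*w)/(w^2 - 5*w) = (w - 4)/(w - 5)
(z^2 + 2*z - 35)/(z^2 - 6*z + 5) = (z + 7)/(z - 1)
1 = 1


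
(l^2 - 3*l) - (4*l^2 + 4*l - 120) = -3*l^2 - 7*l + 120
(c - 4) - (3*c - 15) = 11 - 2*c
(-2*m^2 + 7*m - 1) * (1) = -2*m^2 + 7*m - 1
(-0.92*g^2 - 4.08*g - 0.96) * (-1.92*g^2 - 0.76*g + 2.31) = 1.7664*g^4 + 8.5328*g^3 + 2.8188*g^2 - 8.6952*g - 2.2176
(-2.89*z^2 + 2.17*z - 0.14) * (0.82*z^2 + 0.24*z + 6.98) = -2.3698*z^4 + 1.0858*z^3 - 19.7662*z^2 + 15.113*z - 0.9772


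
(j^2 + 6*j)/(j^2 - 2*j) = (j + 6)/(j - 2)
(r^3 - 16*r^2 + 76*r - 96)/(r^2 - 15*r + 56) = (r^2 - 8*r + 12)/(r - 7)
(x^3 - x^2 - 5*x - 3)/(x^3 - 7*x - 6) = (x + 1)/(x + 2)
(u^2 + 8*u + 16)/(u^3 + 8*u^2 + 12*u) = (u^2 + 8*u + 16)/(u*(u^2 + 8*u + 12))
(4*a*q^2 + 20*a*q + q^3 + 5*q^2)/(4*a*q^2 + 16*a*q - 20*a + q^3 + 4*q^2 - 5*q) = q/(q - 1)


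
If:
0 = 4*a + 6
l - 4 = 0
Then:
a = -3/2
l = 4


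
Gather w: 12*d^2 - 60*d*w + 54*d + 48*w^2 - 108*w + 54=12*d^2 + 54*d + 48*w^2 + w*(-60*d - 108) + 54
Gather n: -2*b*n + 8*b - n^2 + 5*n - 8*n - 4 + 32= 8*b - n^2 + n*(-2*b - 3) + 28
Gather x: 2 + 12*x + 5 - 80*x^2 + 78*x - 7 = -80*x^2 + 90*x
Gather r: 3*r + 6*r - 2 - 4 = 9*r - 6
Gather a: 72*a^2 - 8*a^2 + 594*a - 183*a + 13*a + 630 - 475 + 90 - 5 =64*a^2 + 424*a + 240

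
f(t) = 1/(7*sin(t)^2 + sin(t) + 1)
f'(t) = (-14*sin(t)*cos(t) - cos(t))/(7*sin(t)^2 + sin(t) + 1)^2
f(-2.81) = 0.71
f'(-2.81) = -1.68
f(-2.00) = 0.17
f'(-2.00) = -0.14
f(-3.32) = 0.72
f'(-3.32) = 1.75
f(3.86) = 0.30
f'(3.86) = -0.54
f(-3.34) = 0.68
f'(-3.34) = 1.71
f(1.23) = 0.12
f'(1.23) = -0.07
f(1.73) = 0.11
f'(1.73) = 0.03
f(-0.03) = 1.02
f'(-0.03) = -0.61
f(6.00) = 0.79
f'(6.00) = 1.74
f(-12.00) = 0.28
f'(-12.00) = -0.57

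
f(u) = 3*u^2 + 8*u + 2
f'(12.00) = 80.00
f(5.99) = 157.56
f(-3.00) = 5.00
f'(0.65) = 11.90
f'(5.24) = 39.44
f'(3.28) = 27.68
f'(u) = 6*u + 8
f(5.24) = 126.29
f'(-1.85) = -3.10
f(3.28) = 60.52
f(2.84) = 48.92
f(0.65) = 8.47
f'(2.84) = 25.04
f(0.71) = 9.19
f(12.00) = 530.00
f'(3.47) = 28.82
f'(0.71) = 12.26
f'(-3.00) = -10.00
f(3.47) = 65.88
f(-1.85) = -2.53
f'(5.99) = 43.94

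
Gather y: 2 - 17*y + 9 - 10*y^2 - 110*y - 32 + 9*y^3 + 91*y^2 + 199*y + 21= 9*y^3 + 81*y^2 + 72*y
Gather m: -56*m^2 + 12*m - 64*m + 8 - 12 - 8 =-56*m^2 - 52*m - 12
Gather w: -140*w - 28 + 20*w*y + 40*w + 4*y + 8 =w*(20*y - 100) + 4*y - 20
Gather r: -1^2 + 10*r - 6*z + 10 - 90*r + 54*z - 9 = -80*r + 48*z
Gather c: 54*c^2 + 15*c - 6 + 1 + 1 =54*c^2 + 15*c - 4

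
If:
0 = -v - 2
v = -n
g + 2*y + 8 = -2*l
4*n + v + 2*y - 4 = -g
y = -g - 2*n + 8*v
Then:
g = -38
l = -3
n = 2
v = -2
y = 18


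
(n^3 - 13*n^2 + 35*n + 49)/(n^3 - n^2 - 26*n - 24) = (n^2 - 14*n + 49)/(n^2 - 2*n - 24)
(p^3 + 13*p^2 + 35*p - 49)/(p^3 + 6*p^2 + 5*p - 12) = (p^2 + 14*p + 49)/(p^2 + 7*p + 12)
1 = 1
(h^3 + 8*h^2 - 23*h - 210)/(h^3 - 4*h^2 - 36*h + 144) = (h^2 + 2*h - 35)/(h^2 - 10*h + 24)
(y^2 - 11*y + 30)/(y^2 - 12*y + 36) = (y - 5)/(y - 6)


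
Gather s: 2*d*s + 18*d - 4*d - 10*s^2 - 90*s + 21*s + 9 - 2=14*d - 10*s^2 + s*(2*d - 69) + 7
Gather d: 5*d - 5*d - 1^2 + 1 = 0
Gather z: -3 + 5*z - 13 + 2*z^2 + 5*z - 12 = 2*z^2 + 10*z - 28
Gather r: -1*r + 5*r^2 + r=5*r^2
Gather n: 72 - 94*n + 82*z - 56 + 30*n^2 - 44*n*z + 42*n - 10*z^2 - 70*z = 30*n^2 + n*(-44*z - 52) - 10*z^2 + 12*z + 16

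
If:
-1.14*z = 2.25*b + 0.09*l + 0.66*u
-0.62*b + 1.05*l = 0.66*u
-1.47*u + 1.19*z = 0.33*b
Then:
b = -0.802921059006372*z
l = 0.148036251035426*z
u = 0.989771394198709*z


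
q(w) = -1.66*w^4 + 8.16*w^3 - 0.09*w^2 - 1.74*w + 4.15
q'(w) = -6.64*w^3 + 24.48*w^2 - 0.18*w - 1.74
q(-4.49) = -1403.16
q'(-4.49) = 1093.63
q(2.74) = 73.00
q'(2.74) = 44.96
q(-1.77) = -54.59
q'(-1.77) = 112.09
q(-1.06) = -5.92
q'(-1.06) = 33.86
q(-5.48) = -2828.91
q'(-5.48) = 1827.11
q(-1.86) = -65.30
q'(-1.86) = 126.01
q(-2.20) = -118.23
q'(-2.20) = 187.84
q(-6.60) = -5484.06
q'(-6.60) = 2974.77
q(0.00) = 4.15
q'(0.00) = -1.74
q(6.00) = -398.33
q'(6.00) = -555.78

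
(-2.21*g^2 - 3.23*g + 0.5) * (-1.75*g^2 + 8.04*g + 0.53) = 3.8675*g^4 - 12.1159*g^3 - 28.0155*g^2 + 2.3081*g + 0.265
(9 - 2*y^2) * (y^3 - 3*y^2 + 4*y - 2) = -2*y^5 + 6*y^4 + y^3 - 23*y^2 + 36*y - 18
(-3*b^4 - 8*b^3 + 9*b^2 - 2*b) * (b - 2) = -3*b^5 - 2*b^4 + 25*b^3 - 20*b^2 + 4*b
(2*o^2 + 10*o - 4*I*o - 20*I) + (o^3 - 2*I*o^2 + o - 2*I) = o^3 + 2*o^2 - 2*I*o^2 + 11*o - 4*I*o - 22*I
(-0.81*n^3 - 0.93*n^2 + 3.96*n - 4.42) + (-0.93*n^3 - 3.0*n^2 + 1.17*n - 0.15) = -1.74*n^3 - 3.93*n^2 + 5.13*n - 4.57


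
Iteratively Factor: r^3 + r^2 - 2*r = (r)*(r^2 + r - 2) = r*(r + 2)*(r - 1)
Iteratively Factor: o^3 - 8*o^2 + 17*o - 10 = (o - 5)*(o^2 - 3*o + 2) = (o - 5)*(o - 2)*(o - 1)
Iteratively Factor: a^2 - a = (a)*(a - 1)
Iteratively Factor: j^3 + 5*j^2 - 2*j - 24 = (j + 4)*(j^2 + j - 6) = (j + 3)*(j + 4)*(j - 2)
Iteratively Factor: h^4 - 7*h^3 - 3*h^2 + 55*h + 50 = (h - 5)*(h^3 - 2*h^2 - 13*h - 10) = (h - 5)^2*(h^2 + 3*h + 2) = (h - 5)^2*(h + 1)*(h + 2)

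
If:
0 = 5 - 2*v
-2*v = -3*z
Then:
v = 5/2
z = 5/3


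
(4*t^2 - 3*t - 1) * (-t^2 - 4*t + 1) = -4*t^4 - 13*t^3 + 17*t^2 + t - 1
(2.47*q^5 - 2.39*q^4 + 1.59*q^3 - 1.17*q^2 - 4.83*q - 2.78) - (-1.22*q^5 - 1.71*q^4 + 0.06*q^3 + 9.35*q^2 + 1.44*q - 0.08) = 3.69*q^5 - 0.68*q^4 + 1.53*q^3 - 10.52*q^2 - 6.27*q - 2.7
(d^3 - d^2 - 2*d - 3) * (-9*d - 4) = -9*d^4 + 5*d^3 + 22*d^2 + 35*d + 12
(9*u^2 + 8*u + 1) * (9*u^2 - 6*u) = 81*u^4 + 18*u^3 - 39*u^2 - 6*u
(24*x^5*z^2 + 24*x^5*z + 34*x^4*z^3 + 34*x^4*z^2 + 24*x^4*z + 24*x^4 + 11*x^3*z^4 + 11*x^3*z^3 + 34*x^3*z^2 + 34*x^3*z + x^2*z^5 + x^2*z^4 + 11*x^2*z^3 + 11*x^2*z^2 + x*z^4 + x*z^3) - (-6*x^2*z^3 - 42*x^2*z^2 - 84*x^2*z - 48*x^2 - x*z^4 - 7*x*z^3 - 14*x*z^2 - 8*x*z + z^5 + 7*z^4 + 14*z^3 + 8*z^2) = 24*x^5*z^2 + 24*x^5*z + 34*x^4*z^3 + 34*x^4*z^2 + 24*x^4*z + 24*x^4 + 11*x^3*z^4 + 11*x^3*z^3 + 34*x^3*z^2 + 34*x^3*z + x^2*z^5 + x^2*z^4 + 17*x^2*z^3 + 53*x^2*z^2 + 84*x^2*z + 48*x^2 + 2*x*z^4 + 8*x*z^3 + 14*x*z^2 + 8*x*z - z^5 - 7*z^4 - 14*z^3 - 8*z^2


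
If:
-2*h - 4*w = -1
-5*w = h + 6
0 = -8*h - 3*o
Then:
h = 29/6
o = -116/9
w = -13/6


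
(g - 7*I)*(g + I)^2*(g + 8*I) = g^4 + 3*I*g^3 + 53*g^2 + 111*I*g - 56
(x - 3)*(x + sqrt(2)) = x^2 - 3*x + sqrt(2)*x - 3*sqrt(2)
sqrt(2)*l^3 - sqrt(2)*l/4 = l*(l - 1/2)*(sqrt(2)*l + sqrt(2)/2)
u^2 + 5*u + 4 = (u + 1)*(u + 4)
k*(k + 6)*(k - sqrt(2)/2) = k^3 - sqrt(2)*k^2/2 + 6*k^2 - 3*sqrt(2)*k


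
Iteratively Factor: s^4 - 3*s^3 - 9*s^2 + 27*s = (s - 3)*(s^3 - 9*s) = (s - 3)*(s + 3)*(s^2 - 3*s) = (s - 3)^2*(s + 3)*(s)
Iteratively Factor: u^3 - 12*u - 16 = (u - 4)*(u^2 + 4*u + 4) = (u - 4)*(u + 2)*(u + 2)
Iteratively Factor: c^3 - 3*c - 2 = (c + 1)*(c^2 - c - 2) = (c + 1)^2*(c - 2)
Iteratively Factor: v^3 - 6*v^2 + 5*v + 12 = (v + 1)*(v^2 - 7*v + 12) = (v - 3)*(v + 1)*(v - 4)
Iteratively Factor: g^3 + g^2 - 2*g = (g + 2)*(g^2 - g) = (g - 1)*(g + 2)*(g)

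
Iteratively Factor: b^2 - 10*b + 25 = (b - 5)*(b - 5)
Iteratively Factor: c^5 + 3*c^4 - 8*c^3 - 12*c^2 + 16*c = (c - 1)*(c^4 + 4*c^3 - 4*c^2 - 16*c) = (c - 1)*(c + 4)*(c^3 - 4*c) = (c - 2)*(c - 1)*(c + 4)*(c^2 + 2*c) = c*(c - 2)*(c - 1)*(c + 4)*(c + 2)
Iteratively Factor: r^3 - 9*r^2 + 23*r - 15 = (r - 1)*(r^2 - 8*r + 15) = (r - 5)*(r - 1)*(r - 3)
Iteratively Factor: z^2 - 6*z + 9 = (z - 3)*(z - 3)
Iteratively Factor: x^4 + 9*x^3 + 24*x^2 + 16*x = (x)*(x^3 + 9*x^2 + 24*x + 16) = x*(x + 1)*(x^2 + 8*x + 16) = x*(x + 1)*(x + 4)*(x + 4)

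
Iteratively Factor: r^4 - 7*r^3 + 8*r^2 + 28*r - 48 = (r + 2)*(r^3 - 9*r^2 + 26*r - 24) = (r - 3)*(r + 2)*(r^2 - 6*r + 8) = (r - 3)*(r - 2)*(r + 2)*(r - 4)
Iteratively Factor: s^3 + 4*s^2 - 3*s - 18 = (s + 3)*(s^2 + s - 6) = (s - 2)*(s + 3)*(s + 3)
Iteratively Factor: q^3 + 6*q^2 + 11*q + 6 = (q + 1)*(q^2 + 5*q + 6) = (q + 1)*(q + 2)*(q + 3)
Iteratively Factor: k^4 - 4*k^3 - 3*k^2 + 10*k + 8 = (k - 4)*(k^3 - 3*k - 2) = (k - 4)*(k - 2)*(k^2 + 2*k + 1) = (k - 4)*(k - 2)*(k + 1)*(k + 1)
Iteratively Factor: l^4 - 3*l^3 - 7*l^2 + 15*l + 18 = (l - 3)*(l^3 - 7*l - 6) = (l - 3)^2*(l^2 + 3*l + 2) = (l - 3)^2*(l + 1)*(l + 2)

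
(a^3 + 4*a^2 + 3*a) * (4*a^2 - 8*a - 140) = 4*a^5 + 8*a^4 - 160*a^3 - 584*a^2 - 420*a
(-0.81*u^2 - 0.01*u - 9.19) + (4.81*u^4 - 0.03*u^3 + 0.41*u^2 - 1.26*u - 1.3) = 4.81*u^4 - 0.03*u^3 - 0.4*u^2 - 1.27*u - 10.49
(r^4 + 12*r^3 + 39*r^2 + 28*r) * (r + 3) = r^5 + 15*r^4 + 75*r^3 + 145*r^2 + 84*r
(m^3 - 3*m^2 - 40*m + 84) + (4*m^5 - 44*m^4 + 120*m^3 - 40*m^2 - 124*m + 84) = 4*m^5 - 44*m^4 + 121*m^3 - 43*m^2 - 164*m + 168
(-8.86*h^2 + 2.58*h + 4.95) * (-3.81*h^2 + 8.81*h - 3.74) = 33.7566*h^4 - 87.8864*h^3 + 37.0067*h^2 + 33.9603*h - 18.513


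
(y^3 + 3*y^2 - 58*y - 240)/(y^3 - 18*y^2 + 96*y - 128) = (y^2 + 11*y + 30)/(y^2 - 10*y + 16)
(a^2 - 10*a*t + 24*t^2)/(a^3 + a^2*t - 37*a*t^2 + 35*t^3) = (a^2 - 10*a*t + 24*t^2)/(a^3 + a^2*t - 37*a*t^2 + 35*t^3)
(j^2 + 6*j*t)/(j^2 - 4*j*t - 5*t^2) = j*(-j - 6*t)/(-j^2 + 4*j*t + 5*t^2)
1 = 1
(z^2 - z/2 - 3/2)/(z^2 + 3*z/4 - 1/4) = 2*(2*z - 3)/(4*z - 1)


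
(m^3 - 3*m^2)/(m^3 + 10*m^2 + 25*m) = m*(m - 3)/(m^2 + 10*m + 25)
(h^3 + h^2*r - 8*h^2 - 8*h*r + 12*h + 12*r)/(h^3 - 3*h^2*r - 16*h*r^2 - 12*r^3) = (-h^2 + 8*h - 12)/(-h^2 + 4*h*r + 12*r^2)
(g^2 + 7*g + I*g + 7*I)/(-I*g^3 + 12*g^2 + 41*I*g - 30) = I*(g + 7)/(g^2 + 11*I*g - 30)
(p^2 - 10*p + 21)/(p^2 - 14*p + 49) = (p - 3)/(p - 7)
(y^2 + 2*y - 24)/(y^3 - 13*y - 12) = (y + 6)/(y^2 + 4*y + 3)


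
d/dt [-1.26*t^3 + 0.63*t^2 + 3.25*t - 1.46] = -3.78*t^2 + 1.26*t + 3.25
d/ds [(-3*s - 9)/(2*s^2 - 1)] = 3*(-2*s^2 + 4*s*(s + 3) + 1)/(2*s^2 - 1)^2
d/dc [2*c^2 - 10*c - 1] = 4*c - 10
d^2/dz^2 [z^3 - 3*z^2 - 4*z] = 6*z - 6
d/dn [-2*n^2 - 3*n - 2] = -4*n - 3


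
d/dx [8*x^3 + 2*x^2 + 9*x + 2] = 24*x^2 + 4*x + 9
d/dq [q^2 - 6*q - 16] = 2*q - 6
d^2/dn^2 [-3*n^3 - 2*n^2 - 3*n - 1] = -18*n - 4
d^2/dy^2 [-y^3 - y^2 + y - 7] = -6*y - 2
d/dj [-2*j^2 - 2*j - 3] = -4*j - 2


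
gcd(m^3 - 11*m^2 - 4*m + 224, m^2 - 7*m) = m - 7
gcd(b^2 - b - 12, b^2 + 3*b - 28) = b - 4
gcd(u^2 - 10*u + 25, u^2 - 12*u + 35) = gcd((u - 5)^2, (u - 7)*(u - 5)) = u - 5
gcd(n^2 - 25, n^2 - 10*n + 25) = n - 5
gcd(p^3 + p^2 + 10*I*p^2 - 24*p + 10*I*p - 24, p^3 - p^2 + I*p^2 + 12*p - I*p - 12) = p + 4*I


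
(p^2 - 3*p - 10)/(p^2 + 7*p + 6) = (p^2 - 3*p - 10)/(p^2 + 7*p + 6)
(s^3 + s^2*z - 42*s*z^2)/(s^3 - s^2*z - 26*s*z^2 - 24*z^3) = s*(s + 7*z)/(s^2 + 5*s*z + 4*z^2)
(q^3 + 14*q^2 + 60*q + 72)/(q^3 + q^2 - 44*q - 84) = (q + 6)/(q - 7)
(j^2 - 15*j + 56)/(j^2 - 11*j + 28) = (j - 8)/(j - 4)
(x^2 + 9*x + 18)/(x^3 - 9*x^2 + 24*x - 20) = (x^2 + 9*x + 18)/(x^3 - 9*x^2 + 24*x - 20)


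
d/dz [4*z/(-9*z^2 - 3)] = 4*(3*z^2 - 1)/(3*(3*z^2 + 1)^2)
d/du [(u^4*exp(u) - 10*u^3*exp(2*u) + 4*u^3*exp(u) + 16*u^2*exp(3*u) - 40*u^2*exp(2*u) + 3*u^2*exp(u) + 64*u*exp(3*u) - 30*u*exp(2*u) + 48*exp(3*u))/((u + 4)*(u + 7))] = (u^6 - 20*u^5*exp(u) + 17*u^5 + 48*u^4*exp(2*u) - 310*u^4*exp(u) + 112*u^4 + 720*u^3*exp(2*u) - 1720*u^3*exp(u) + 345*u^3 + 3712*u^2*exp(2*u) - 4150*u^2*exp(u) + 453*u^2 + 7760*u*exp(2*u) - 3920*u*exp(u) + 168*u + 5296*exp(2*u) - 840*exp(u))*exp(u)/(u^4 + 22*u^3 + 177*u^2 + 616*u + 784)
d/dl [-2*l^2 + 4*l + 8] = 4 - 4*l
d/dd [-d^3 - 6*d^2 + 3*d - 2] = -3*d^2 - 12*d + 3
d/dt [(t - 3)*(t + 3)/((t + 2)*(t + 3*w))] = (2*t*(t + 2)*(t + 3*w) - (t - 3)*(t + 2)*(t + 3) - (t - 3)*(t + 3)*(t + 3*w))/((t + 2)^2*(t + 3*w)^2)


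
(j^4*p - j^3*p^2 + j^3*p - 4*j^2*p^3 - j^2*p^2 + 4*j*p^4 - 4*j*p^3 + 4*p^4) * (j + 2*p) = j^5*p + j^4*p^2 + j^4*p - 6*j^3*p^3 + j^3*p^2 - 4*j^2*p^4 - 6*j^2*p^3 + 8*j*p^5 - 4*j*p^4 + 8*p^5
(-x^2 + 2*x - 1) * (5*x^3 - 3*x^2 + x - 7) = -5*x^5 + 13*x^4 - 12*x^3 + 12*x^2 - 15*x + 7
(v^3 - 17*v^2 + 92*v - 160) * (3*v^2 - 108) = 3*v^5 - 51*v^4 + 168*v^3 + 1356*v^2 - 9936*v + 17280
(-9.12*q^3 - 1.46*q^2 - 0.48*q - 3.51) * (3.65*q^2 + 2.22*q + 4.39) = -33.288*q^5 - 25.5754*q^4 - 45.03*q^3 - 20.2865*q^2 - 9.8994*q - 15.4089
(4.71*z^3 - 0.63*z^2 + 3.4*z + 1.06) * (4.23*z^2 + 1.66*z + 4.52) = 19.9233*z^5 + 5.1537*z^4 + 34.6254*z^3 + 7.2802*z^2 + 17.1276*z + 4.7912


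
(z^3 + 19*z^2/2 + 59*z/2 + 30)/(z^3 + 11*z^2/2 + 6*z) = (2*z^2 + 11*z + 15)/(z*(2*z + 3))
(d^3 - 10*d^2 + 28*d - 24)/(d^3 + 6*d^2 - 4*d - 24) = (d^2 - 8*d + 12)/(d^2 + 8*d + 12)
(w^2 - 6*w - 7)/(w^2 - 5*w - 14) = (w + 1)/(w + 2)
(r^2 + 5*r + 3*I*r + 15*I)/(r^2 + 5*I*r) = (r^2 + r*(5 + 3*I) + 15*I)/(r*(r + 5*I))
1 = 1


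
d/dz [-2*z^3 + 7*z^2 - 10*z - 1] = -6*z^2 + 14*z - 10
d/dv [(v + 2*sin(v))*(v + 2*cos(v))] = 2*sqrt(2)*v*cos(v + pi/4) + 2*v + 2*sqrt(2)*sin(v + pi/4) + 4*cos(2*v)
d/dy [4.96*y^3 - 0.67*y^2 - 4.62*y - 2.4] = 14.88*y^2 - 1.34*y - 4.62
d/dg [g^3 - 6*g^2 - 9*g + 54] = 3*g^2 - 12*g - 9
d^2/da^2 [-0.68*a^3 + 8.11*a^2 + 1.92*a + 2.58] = 16.22 - 4.08*a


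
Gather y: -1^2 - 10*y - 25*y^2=-25*y^2 - 10*y - 1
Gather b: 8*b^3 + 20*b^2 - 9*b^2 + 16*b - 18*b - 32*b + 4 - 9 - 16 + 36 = 8*b^3 + 11*b^2 - 34*b + 15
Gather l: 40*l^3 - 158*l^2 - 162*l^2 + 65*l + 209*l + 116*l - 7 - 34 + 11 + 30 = 40*l^3 - 320*l^2 + 390*l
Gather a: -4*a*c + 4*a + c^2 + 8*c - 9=a*(4 - 4*c) + c^2 + 8*c - 9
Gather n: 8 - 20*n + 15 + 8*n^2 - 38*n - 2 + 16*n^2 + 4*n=24*n^2 - 54*n + 21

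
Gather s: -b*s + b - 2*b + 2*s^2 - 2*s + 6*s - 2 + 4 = -b + 2*s^2 + s*(4 - b) + 2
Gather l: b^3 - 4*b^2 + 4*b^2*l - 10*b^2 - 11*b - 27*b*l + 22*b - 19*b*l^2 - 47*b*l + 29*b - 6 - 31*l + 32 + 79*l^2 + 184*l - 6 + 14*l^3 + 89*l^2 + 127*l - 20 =b^3 - 14*b^2 + 40*b + 14*l^3 + l^2*(168 - 19*b) + l*(4*b^2 - 74*b + 280)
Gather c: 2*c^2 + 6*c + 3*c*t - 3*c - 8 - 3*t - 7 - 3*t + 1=2*c^2 + c*(3*t + 3) - 6*t - 14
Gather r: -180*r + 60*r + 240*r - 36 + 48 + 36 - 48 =120*r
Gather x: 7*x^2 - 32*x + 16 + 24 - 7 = 7*x^2 - 32*x + 33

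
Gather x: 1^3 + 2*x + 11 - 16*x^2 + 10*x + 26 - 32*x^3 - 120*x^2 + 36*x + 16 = -32*x^3 - 136*x^2 + 48*x + 54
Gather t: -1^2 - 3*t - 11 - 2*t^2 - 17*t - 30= -2*t^2 - 20*t - 42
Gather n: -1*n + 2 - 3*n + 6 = 8 - 4*n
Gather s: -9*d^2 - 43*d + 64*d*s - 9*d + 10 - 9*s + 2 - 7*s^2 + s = -9*d^2 - 52*d - 7*s^2 + s*(64*d - 8) + 12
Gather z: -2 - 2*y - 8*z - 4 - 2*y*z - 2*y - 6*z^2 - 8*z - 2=-4*y - 6*z^2 + z*(-2*y - 16) - 8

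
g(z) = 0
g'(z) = 0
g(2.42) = 0.00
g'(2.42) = 0.00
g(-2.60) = 0.00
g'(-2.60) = 0.00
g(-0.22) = 0.00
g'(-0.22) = 0.00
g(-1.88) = 0.00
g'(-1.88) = 0.00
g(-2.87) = 0.00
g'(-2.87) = 0.00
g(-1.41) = 0.00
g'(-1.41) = 0.00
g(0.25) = 0.00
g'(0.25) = 0.00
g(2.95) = 0.00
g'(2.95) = 0.00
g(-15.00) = 0.00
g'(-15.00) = 0.00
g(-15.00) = 0.00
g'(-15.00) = 0.00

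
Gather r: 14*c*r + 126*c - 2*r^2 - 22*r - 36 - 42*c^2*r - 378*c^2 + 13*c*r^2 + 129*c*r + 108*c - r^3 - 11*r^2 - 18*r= -378*c^2 + 234*c - r^3 + r^2*(13*c - 13) + r*(-42*c^2 + 143*c - 40) - 36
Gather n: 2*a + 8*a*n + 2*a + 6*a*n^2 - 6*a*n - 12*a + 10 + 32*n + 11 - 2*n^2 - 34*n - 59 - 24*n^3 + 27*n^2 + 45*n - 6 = -8*a - 24*n^3 + n^2*(6*a + 25) + n*(2*a + 43) - 44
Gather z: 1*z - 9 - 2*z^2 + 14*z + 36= -2*z^2 + 15*z + 27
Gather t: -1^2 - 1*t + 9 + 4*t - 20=3*t - 12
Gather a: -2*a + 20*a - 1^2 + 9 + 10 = 18*a + 18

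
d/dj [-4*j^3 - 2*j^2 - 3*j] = -12*j^2 - 4*j - 3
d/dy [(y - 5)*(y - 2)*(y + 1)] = 3*y^2 - 12*y + 3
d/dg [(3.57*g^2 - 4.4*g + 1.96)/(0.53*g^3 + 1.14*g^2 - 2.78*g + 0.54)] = (-1.8921*g^4 + 4.664*g^3 - 8.025*g^2 - 0.613200000000003*g + 3.0728)/(0.2809*g^6 + 1.2084*g^5 - 1.6472*g^4 - 5.766*g^3 + 8.9596*g^2 - 3.0024*g + 0.2916)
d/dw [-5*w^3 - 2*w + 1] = -15*w^2 - 2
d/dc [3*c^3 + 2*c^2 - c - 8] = 9*c^2 + 4*c - 1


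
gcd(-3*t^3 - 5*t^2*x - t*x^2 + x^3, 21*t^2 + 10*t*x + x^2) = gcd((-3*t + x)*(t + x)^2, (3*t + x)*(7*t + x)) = 1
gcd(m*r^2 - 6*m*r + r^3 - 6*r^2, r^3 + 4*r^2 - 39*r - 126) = r - 6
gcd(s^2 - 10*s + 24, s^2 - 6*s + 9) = 1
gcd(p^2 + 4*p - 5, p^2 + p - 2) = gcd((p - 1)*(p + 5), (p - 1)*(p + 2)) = p - 1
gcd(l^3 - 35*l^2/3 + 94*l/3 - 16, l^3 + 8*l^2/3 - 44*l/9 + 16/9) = l - 2/3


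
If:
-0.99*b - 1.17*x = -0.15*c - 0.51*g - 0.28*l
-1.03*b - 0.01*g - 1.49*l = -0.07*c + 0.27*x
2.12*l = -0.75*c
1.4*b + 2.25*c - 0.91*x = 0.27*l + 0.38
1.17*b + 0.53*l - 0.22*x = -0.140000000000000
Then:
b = 0.04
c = 0.36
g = 1.35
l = -0.13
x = 0.57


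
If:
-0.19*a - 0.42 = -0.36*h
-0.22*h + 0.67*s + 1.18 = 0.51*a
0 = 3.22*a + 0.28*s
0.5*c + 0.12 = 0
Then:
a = 0.11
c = -0.24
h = 1.23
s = -1.27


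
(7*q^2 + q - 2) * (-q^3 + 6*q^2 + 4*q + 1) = -7*q^5 + 41*q^4 + 36*q^3 - q^2 - 7*q - 2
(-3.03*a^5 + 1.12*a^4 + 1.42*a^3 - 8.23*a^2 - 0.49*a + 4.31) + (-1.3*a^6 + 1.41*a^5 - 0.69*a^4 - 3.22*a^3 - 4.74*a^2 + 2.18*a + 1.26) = -1.3*a^6 - 1.62*a^5 + 0.43*a^4 - 1.8*a^3 - 12.97*a^2 + 1.69*a + 5.57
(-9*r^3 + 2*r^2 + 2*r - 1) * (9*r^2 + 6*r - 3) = -81*r^5 - 36*r^4 + 57*r^3 - 3*r^2 - 12*r + 3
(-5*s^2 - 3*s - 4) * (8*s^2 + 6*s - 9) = -40*s^4 - 54*s^3 - 5*s^2 + 3*s + 36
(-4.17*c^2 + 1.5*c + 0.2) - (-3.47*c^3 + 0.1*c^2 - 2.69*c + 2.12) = 3.47*c^3 - 4.27*c^2 + 4.19*c - 1.92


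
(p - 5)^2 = p^2 - 10*p + 25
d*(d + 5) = d^2 + 5*d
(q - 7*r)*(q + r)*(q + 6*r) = q^3 - 43*q*r^2 - 42*r^3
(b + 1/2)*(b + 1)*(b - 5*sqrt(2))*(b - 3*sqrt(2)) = b^4 - 8*sqrt(2)*b^3 + 3*b^3/2 - 12*sqrt(2)*b^2 + 61*b^2/2 - 4*sqrt(2)*b + 45*b + 15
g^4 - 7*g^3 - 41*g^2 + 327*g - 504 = (g - 8)*(g - 3)^2*(g + 7)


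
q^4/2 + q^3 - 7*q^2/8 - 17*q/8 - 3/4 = (q/2 + 1/2)*(q - 3/2)*(q + 1/2)*(q + 2)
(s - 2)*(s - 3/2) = s^2 - 7*s/2 + 3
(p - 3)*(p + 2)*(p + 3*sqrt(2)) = p^3 - p^2 + 3*sqrt(2)*p^2 - 6*p - 3*sqrt(2)*p - 18*sqrt(2)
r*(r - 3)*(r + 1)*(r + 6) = r^4 + 4*r^3 - 15*r^2 - 18*r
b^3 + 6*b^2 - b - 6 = (b - 1)*(b + 1)*(b + 6)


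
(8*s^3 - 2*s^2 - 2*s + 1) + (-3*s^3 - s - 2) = 5*s^3 - 2*s^2 - 3*s - 1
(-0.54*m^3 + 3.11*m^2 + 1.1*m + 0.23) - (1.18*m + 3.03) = -0.54*m^3 + 3.11*m^2 - 0.0799999999999998*m - 2.8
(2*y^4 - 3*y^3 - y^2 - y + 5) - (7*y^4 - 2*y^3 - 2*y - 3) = -5*y^4 - y^3 - y^2 + y + 8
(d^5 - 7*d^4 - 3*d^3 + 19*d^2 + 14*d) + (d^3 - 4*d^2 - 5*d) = d^5 - 7*d^4 - 2*d^3 + 15*d^2 + 9*d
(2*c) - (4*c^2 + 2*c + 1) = -4*c^2 - 1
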